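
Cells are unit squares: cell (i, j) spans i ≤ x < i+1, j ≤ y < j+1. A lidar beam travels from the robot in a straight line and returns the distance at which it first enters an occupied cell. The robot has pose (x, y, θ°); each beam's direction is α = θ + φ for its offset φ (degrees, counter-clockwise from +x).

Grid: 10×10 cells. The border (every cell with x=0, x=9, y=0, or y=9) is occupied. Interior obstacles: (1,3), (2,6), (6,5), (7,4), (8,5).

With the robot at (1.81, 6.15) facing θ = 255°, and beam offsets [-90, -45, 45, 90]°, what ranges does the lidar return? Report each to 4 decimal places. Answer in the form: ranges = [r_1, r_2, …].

beam 1: φ=-90°, α=165°
  dir = (cos 165°, sin 165°) = (-0.9659, 0.2588); from cell (1,6)
  next x-line at t=0.8386, next y-line at t=3.2841; Δt_x=1.0353, Δt_y=3.8637
    x: enter (0,6) at t=0.8386 ← occupied
  → r_1 = 0.8386
beam 2: φ=-45°, α=210°
  dir = (cos 210°, sin 210°) = (-0.8660, -0.5000); from cell (1,6)
  next x-line at t=0.9353, next y-line at t=0.3000; Δt_x=1.1547, Δt_y=2.0000
    y: enter (1,5) at t=0.3000
    x: enter (0,5) at t=0.9353 ← occupied
  → r_2 = 0.9353
beam 3: φ=45°, α=300°
  dir = (cos 300°, sin 300°) = (0.5000, -0.8660); from cell (1,6)
  next x-line at t=0.3800, next y-line at t=0.1732; Δt_x=2.0000, Δt_y=1.1547
    y: enter (1,5) at t=0.1732
    x: enter (2,5) at t=0.3800
    y: enter (2,4) at t=1.3279
    x: enter (3,4) at t=2.3800
    y: enter (3,3) at t=2.4826
    y: enter (3,2) at t=3.6373
    x: enter (4,2) at t=4.3800
    y: enter (4,1) at t=4.7920
    y: enter (4,0) at t=5.9467 ← occupied
  → r_3 = 5.9467
beam 4: φ=90°, α=345°
  dir = (cos 345°, sin 345°) = (0.9659, -0.2588); from cell (1,6)
  next x-line at t=0.1967, next y-line at t=0.5796; Δt_x=1.0353, Δt_y=3.8637
    x: enter (2,6) at t=0.1967 ← occupied
  → r_4 = 0.1967

ranges = [0.8386, 0.9353, 5.9467, 0.1967]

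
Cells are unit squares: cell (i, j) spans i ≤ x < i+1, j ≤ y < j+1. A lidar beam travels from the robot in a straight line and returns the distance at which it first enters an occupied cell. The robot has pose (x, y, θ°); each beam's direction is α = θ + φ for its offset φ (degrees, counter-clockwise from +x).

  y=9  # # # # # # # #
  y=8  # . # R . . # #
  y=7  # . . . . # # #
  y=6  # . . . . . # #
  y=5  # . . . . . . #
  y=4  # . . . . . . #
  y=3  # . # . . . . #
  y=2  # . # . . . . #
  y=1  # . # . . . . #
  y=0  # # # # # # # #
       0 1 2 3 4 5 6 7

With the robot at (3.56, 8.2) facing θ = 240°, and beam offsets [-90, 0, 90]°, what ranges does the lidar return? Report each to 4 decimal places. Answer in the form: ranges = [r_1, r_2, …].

ranges = [0.6466, 5.1200, 1.6628]

beam 1: φ=-90°, α=150°
  direction (-0.8660, 0.5000); cell (3,8); t to first gridline: x 0.6466, y 1.6000 (then +1.1547 / +2.0000)
    (2,8) via x @ 0.6466  # hit
  → r_1 = 0.6466
beam 2: φ=0°, α=240°
  direction (-0.5000, -0.8660); cell (3,8); t to first gridline: x 1.1200, y 0.2309 (then +2.0000 / +1.1547)
    (3,7) via y @ 0.2309
    (2,7) via x @ 1.1200
    (2,6) via y @ 1.3856
    (2,5) via y @ 2.5403
    (1,5) via x @ 3.1200
    (1,4) via y @ 3.6950
    (1,3) via y @ 4.8497
    (0,3) via x @ 5.1200  # hit
  → r_2 = 5.1200
beam 3: φ=90°, α=330°
  direction (0.8660, -0.5000); cell (3,8); t to first gridline: x 0.5081, y 0.4000 (then +1.1547 / +2.0000)
    (3,7) via y @ 0.4000
    (4,7) via x @ 0.5081
    (5,7) via x @ 1.6628  # hit
  → r_3 = 1.6628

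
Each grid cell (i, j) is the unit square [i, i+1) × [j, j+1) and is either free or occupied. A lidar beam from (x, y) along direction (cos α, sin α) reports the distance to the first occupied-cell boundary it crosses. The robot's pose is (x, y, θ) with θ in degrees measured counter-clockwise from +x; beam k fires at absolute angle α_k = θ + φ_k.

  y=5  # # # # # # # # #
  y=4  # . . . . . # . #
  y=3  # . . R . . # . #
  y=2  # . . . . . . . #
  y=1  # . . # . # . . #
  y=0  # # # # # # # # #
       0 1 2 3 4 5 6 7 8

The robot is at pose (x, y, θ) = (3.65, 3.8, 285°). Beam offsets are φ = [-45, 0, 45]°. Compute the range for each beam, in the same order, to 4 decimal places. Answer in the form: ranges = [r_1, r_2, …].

ranges = [3.2332, 2.8988, 5.0229]

beam 1: φ=-45°, α=240°
  d=(-0.5000,-0.8660)  start (3,3)  tX=1.3000 tY=0.9238  stride 1/|dx|=2.0000 1/|dy|=1.1547
    cross y-line → (3,2), t=0.9238
    cross x-line → (2,2), t=1.3000
    cross y-line → (2,1), t=2.0785
    cross y-line → (2,0), t=3.2332 (wall)
  → r_1 = 3.2332
beam 2: φ=0°, α=285°
  d=(0.2588,-0.9659)  start (3,3)  tX=1.3523 tY=0.8282  stride 1/|dx|=3.8637 1/|dy|=1.0353
    cross y-line → (3,2), t=0.8282
    cross x-line → (4,2), t=1.3523
    cross y-line → (4,1), t=1.8635
    cross y-line → (4,0), t=2.8988 (wall)
  → r_2 = 2.8988
beam 3: φ=45°, α=330°
  d=(0.8660,-0.5000)  start (3,3)  tX=0.4041 tY=1.6000  stride 1/|dx|=1.1547 1/|dy|=2.0000
    cross x-line → (4,3), t=0.4041
    cross x-line → (5,3), t=1.5588
    cross y-line → (5,2), t=1.6000
    cross x-line → (6,2), t=2.7135
    cross y-line → (6,1), t=3.6000
    cross x-line → (7,1), t=3.8682
    cross x-line → (8,1), t=5.0229 (wall)
  → r_3 = 5.0229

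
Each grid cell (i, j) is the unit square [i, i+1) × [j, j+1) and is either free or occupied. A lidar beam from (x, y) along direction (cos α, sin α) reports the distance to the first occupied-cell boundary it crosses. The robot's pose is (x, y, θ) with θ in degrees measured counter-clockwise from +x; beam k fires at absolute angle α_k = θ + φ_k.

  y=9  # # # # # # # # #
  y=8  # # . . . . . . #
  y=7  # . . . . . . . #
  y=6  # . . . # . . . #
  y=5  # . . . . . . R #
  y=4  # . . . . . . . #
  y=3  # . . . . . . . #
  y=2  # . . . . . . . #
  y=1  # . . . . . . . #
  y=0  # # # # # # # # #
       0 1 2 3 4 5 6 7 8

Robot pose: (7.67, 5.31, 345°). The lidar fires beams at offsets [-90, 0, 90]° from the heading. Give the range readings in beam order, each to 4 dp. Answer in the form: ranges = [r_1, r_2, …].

beam 1: φ=-90°, α=255°
  d=(-0.2588,-0.9659)  start (7,5)  tX=2.5887 tY=0.3209  stride 1/|dx|=3.8637 1/|dy|=1.0353
    cross y-line → (7,4), t=0.3209
    cross y-line → (7,3), t=1.3562
    cross y-line → (7,2), t=2.3915
    cross x-line → (6,2), t=2.5887
    cross y-line → (6,1), t=3.4268
    cross y-line → (6,0), t=4.4620 (wall)
  → r_1 = 4.4620
beam 2: φ=0°, α=345°
  d=(0.9659,-0.2588)  start (7,5)  tX=0.3416 tY=1.1977  stride 1/|dx|=1.0353 1/|dy|=3.8637
    cross x-line → (8,5), t=0.3416 (wall)
  → r_2 = 0.3416
beam 3: φ=90°, α=75°
  d=(0.2588,0.9659)  start (7,5)  tX=1.2750 tY=0.7143  stride 1/|dx|=3.8637 1/|dy|=1.0353
    cross y-line → (7,6), t=0.7143
    cross x-line → (8,6), t=1.2750 (wall)
  → r_3 = 1.2750

ranges = [4.4620, 0.3416, 1.2750]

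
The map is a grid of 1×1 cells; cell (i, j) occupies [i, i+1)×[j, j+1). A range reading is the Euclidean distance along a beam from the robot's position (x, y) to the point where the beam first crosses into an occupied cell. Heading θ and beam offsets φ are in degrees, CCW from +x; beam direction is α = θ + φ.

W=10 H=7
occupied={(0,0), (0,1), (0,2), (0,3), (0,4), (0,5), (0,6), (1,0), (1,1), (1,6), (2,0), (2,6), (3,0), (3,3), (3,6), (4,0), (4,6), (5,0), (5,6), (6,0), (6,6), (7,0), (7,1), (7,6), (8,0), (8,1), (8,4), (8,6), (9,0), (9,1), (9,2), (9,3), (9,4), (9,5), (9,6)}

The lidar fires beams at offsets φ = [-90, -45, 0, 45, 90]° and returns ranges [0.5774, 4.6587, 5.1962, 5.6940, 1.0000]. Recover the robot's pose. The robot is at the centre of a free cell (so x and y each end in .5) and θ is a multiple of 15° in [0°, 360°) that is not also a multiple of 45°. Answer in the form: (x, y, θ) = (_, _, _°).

(x, y, θ) = (6.5, 1.5, 120°)

The pose lattice has 35·16 = 560 candidates. Test each by forward raycasting.
  (7.5, 5.5, 75°): beam 1 = 1.5529 ≠ 0.5774 ✗
  (6.5, 1.5, 255°): beam 1 = 5.6940 ≠ 0.5774 ✗
  (6.5, 3.5, 165°): beam 1 = 2.5882 ≠ 0.5774 ✗
  (4.5, 2.5, 60°): beam 1 = 2.8868 ≠ 0.5774 ✗
  …
  (6.5, 1.5, 120°): r_1=0.5774, r_2=4.6587, r_3=5.1962, r_4=5.6940, r_5=1.0000 — all match ✓
No second candidate reproduces the full scan.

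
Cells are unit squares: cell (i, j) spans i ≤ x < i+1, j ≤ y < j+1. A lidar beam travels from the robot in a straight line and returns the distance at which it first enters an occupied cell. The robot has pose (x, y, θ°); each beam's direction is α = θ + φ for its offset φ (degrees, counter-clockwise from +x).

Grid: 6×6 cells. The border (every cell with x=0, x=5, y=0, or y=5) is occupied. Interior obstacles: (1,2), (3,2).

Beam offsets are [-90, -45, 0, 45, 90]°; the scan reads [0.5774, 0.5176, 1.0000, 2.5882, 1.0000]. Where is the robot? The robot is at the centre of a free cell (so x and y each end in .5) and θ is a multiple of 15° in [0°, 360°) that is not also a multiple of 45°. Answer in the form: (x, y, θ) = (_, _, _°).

The pose lattice has 14·16 = 224 candidates. Test each by forward raycasting.
  (4.5, 4.5, 330°): beam 1 = 1.7321 ≠ 0.5774 ✗
  (2.5, 2.5, 240°): beam 3 = 1.7321 ≠ 1.0000 ✗
  (3.5, 1.5, 150°): beam 3 = 1.7321 ≠ 1.0000 ✗
  …
  (2.5, 1.5, 330°): r_1=0.5774, r_2=0.5176, r_3=1.0000, r_4=2.5882, r_5=1.0000 — all match ✓
Only this pose fits every beam.

(x, y, θ) = (2.5, 1.5, 330°)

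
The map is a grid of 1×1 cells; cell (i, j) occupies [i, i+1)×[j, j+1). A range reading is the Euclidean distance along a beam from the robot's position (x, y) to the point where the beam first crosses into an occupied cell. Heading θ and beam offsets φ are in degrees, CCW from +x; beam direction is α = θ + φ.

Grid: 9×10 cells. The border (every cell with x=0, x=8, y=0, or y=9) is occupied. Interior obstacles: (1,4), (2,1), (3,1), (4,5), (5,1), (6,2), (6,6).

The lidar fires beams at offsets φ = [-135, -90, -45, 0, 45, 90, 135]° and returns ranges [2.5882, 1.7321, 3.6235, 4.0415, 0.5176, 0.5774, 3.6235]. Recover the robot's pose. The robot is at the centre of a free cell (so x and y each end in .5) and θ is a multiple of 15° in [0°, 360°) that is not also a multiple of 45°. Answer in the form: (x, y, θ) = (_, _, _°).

Candidates: 49 free-cell centres × 16 headings = 784 poses. Raycast each; keep the one whose scan matches to 4 dp.
  (5.5, 4.5, 330°): beam 1 = 4.6587 ≠ 2.5882 ✗
  (3.5, 8.5, 330°): beam 2 = 4.0415 ≠ 1.7321 ✗
  (7.5, 6.5, 195°): beam 1 = 1.0000 ≠ 2.5882 ✗
  (7.5, 3.5, 165°): beam 1 = 0.5774 ≠ 2.5882 ✗
  …
  (3.5, 5.5, 300°): r_1=2.5882, r_2=1.7321, r_3=3.6235, r_4=4.0415, r_5=0.5176, r_6=0.5774, r_7=3.6235 — all match ✓
Unique over the lattice → pose = (3.5, 5.5, 300°).

(x, y, θ) = (3.5, 5.5, 300°)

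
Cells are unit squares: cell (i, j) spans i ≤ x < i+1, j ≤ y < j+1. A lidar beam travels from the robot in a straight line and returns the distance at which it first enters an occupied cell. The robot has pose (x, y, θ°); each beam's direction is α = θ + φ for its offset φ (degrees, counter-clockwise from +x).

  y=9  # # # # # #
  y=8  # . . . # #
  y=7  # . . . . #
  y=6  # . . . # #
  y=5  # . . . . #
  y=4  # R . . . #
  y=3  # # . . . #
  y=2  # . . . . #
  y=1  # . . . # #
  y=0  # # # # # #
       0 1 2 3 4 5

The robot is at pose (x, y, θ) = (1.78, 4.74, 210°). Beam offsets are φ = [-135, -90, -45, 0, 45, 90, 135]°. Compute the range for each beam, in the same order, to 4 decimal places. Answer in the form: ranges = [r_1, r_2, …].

beam 1: φ=-135°, α=75°
  direction (0.2588, 0.9659); cell (1,4); t to first gridline: x 0.8500, y 0.2692 (then +3.8637 / +1.0353)
    (1,5) via y @ 0.2692
    (2,5) via x @ 0.8500
    (2,6) via y @ 1.3044
    (2,7) via y @ 2.3397
    (2,8) via y @ 3.3750
    (2,9) via y @ 4.4103  # hit
  → r_1 = 4.4103
beam 2: φ=-90°, α=120°
  direction (-0.5000, 0.8660); cell (1,4); t to first gridline: x 1.5600, y 0.3002 (then +2.0000 / +1.1547)
    (1,5) via y @ 0.3002
    (1,6) via y @ 1.4549
    (0,6) via x @ 1.5600  # hit
  → r_2 = 1.5600
beam 3: φ=-45°, α=165°
  direction (-0.9659, 0.2588); cell (1,4); t to first gridline: x 0.8075, y 1.0046 (then +1.0353 / +3.8637)
    (0,4) via x @ 0.8075  # hit
  → r_3 = 0.8075
beam 4: φ=0°, α=210°
  direction (-0.8660, -0.5000); cell (1,4); t to first gridline: x 0.9007, y 1.4800 (then +1.1547 / +2.0000)
    (0,4) via x @ 0.9007  # hit
  → r_4 = 0.9007
beam 5: φ=45°, α=255°
  direction (-0.2588, -0.9659); cell (1,4); t to first gridline: x 3.0137, y 0.7661 (then +3.8637 / +1.0353)
    (1,3) via y @ 0.7661  # hit
  → r_5 = 0.7661
beam 6: φ=90°, α=300°
  direction (0.5000, -0.8660); cell (1,4); t to first gridline: x 0.4400, y 0.8545 (then +2.0000 / +1.1547)
    (2,4) via x @ 0.4400
    (2,3) via y @ 0.8545
    (2,2) via y @ 2.0092
    (3,2) via x @ 2.4400
    (3,1) via y @ 3.1639
    (3,0) via y @ 4.3186  # hit
  → r_6 = 4.3186
beam 7: φ=135°, α=345°
  direction (0.9659, -0.2588); cell (1,4); t to first gridline: x 0.2278, y 2.8591 (then +1.0353 / +3.8637)
    (2,4) via x @ 0.2278
    (3,4) via x @ 1.2630
    (4,4) via x @ 2.2983
    (4,3) via y @ 2.8591
    (5,3) via x @ 3.3336  # hit
  → r_7 = 3.3336

ranges = [4.4103, 1.5600, 0.8075, 0.9007, 0.7661, 4.3186, 3.3336]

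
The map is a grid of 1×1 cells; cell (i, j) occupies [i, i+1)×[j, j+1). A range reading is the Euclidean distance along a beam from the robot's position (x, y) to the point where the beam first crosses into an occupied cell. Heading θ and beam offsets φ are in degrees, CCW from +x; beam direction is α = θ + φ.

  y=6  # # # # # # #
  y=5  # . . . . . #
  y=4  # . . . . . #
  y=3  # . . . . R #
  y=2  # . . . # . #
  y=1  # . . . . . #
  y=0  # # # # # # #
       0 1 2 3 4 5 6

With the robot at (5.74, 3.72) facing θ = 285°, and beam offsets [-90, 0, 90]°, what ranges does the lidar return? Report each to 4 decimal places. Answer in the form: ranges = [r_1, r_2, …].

ranges = [4.9072, 1.0046, 0.2692]

beam 1: φ=-90°, α=195°
  d=(-0.9659,-0.2588)  start (5,3)  tX=0.7661 tY=2.7819  stride 1/|dx|=1.0353 1/|dy|=3.8637
    cross x-line → (4,3), t=0.7661
    cross x-line → (3,3), t=1.8014
    cross y-line → (3,2), t=2.7819
    cross x-line → (2,2), t=2.8367
    cross x-line → (1,2), t=3.8719
    cross x-line → (0,2), t=4.9072 (wall)
  → r_1 = 4.9072
beam 2: φ=0°, α=285°
  d=(0.2588,-0.9659)  start (5,3)  tX=1.0046 tY=0.7454  stride 1/|dx|=3.8637 1/|dy|=1.0353
    cross y-line → (5,2), t=0.7454
    cross x-line → (6,2), t=1.0046 (wall)
  → r_2 = 1.0046
beam 3: φ=90°, α=15°
  d=(0.9659,0.2588)  start (5,3)  tX=0.2692 tY=1.0818  stride 1/|dx|=1.0353 1/|dy|=3.8637
    cross x-line → (6,3), t=0.2692 (wall)
  → r_3 = 0.2692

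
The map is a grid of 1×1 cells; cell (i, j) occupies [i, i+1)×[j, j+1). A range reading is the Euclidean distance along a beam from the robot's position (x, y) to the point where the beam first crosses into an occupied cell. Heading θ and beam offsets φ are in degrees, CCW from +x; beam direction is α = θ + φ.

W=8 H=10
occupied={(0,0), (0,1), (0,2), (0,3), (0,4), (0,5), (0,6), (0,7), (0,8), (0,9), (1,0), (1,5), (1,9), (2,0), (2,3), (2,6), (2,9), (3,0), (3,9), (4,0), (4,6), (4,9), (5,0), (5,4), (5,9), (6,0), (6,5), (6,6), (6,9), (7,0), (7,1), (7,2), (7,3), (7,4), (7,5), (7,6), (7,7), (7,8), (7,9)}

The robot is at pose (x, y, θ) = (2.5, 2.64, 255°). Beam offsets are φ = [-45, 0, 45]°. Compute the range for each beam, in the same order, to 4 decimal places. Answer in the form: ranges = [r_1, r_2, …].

beam 1: φ=-45°, α=210°
  direction (-0.8660, -0.5000); cell (2,2); t to first gridline: x 0.5774, y 1.2800 (then +1.1547 / +2.0000)
    (1,2) via x @ 0.5774
    (1,1) via y @ 1.2800
    (0,1) via x @ 1.7321  # hit
  → r_1 = 1.7321
beam 2: φ=0°, α=255°
  direction (-0.2588, -0.9659); cell (2,2); t to first gridline: x 1.9319, y 0.6626 (then +3.8637 / +1.0353)
    (2,1) via y @ 0.6626
    (2,0) via y @ 1.6979  # hit
  → r_2 = 1.6979
beam 3: φ=45°, α=300°
  direction (0.5000, -0.8660); cell (2,2); t to first gridline: x 1.0000, y 0.7390 (then +2.0000 / +1.1547)
    (2,1) via y @ 0.7390
    (3,1) via x @ 1.0000
    (3,0) via y @ 1.8937  # hit
  → r_3 = 1.8937

ranges = [1.7321, 1.6979, 1.8937]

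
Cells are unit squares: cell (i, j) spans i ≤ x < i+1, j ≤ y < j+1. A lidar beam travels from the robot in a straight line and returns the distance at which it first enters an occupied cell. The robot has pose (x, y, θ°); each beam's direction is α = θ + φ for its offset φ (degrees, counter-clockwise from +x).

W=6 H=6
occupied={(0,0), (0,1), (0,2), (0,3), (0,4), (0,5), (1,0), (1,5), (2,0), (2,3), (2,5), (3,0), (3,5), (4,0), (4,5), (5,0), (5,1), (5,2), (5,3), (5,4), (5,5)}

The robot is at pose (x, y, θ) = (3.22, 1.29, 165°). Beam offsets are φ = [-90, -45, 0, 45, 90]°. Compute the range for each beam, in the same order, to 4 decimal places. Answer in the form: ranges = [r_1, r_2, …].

ranges = [3.8409, 1.9745, 2.2983, 0.5800, 0.3002]

beam 1: φ=-90°, α=75°
  dir = (cos 75°, sin 75°) = (0.2588, 0.9659); from cell (3,1)
  next x-line at t=3.0137, next y-line at t=0.7350; Δt_x=3.8637, Δt_y=1.0353
    y: enter (3,2) at t=0.7350
    y: enter (3,3) at t=1.7703
    y: enter (3,4) at t=2.8056
    x: enter (4,4) at t=3.0137
    y: enter (4,5) at t=3.8409 ← occupied
  → r_1 = 3.8409
beam 2: φ=-45°, α=120°
  dir = (cos 120°, sin 120°) = (-0.5000, 0.8660); from cell (3,1)
  next x-line at t=0.4400, next y-line at t=0.8198; Δt_x=2.0000, Δt_y=1.1547
    x: enter (2,1) at t=0.4400
    y: enter (2,2) at t=0.8198
    y: enter (2,3) at t=1.9745 ← occupied
  → r_2 = 1.9745
beam 3: φ=0°, α=165°
  dir = (cos 165°, sin 165°) = (-0.9659, 0.2588); from cell (3,1)
  next x-line at t=0.2278, next y-line at t=2.7432; Δt_x=1.0353, Δt_y=3.8637
    x: enter (2,1) at t=0.2278
    x: enter (1,1) at t=1.2630
    x: enter (0,1) at t=2.2983 ← occupied
  → r_3 = 2.2983
beam 4: φ=45°, α=210°
  dir = (cos 210°, sin 210°) = (-0.8660, -0.5000); from cell (3,1)
  next x-line at t=0.2540, next y-line at t=0.5800; Δt_x=1.1547, Δt_y=2.0000
    x: enter (2,1) at t=0.2540
    y: enter (2,0) at t=0.5800 ← occupied
  → r_4 = 0.5800
beam 5: φ=90°, α=255°
  dir = (cos 255°, sin 255°) = (-0.2588, -0.9659); from cell (3,1)
  next x-line at t=0.8500, next y-line at t=0.3002; Δt_x=3.8637, Δt_y=1.0353
    y: enter (3,0) at t=0.3002 ← occupied
  → r_5 = 0.3002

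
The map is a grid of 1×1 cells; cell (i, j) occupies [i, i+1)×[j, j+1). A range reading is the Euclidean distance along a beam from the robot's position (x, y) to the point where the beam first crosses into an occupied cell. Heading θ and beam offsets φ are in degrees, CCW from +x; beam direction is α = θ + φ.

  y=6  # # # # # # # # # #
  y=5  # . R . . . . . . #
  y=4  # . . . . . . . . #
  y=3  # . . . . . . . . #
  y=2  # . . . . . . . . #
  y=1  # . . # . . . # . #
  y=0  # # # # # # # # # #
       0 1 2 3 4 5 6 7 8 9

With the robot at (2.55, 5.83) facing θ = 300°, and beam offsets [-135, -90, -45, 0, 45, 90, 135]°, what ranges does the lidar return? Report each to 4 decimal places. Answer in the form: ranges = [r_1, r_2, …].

beam 1: φ=-135°, α=165°
  cosα=-0.9659 sinα=0.2588 | (2,5) | tMaxX 0.5694 tMaxY 0.6568 | tΔX 1.0353 tΔY 3.8637
    t=0.5694 [x] (1,5)
    t=0.6568 [y] (1,6) — stop
  → r_1 = 0.6568
beam 2: φ=-90°, α=210°
  cosα=-0.8660 sinα=-0.5000 | (2,5) | tMaxX 0.6351 tMaxY 1.6600 | tΔX 1.1547 tΔY 2.0000
    t=0.6351 [x] (1,5)
    t=1.6600 [y] (1,4)
    t=1.7898 [x] (0,4) — stop
  → r_2 = 1.7898
beam 3: φ=-45°, α=255°
  cosα=-0.2588 sinα=-0.9659 | (2,5) | tMaxX 2.1250 tMaxY 0.8593 | tΔX 3.8637 tΔY 1.0353
    t=0.8593 [y] (2,4)
    t=1.8946 [y] (2,3)
    t=2.1250 [x] (1,3)
    t=2.9298 [y] (1,2)
    t=3.9651 [y] (1,1)
    t=5.0004 [y] (1,0) — stop
  → r_3 = 5.0004
beam 4: φ=0°, α=300°
  cosα=0.5000 sinα=-0.8660 | (2,5) | tMaxX 0.9000 tMaxY 0.9584 | tΔX 2.0000 tΔY 1.1547
    t=0.9000 [x] (3,5)
    t=0.9584 [y] (3,4)
    t=2.1131 [y] (3,3)
    t=2.9000 [x] (4,3)
    t=3.2678 [y] (4,2)
    t=4.4225 [y] (4,1)
    t=4.9000 [x] (5,1)
    t=5.5772 [y] (5,0) — stop
  → r_4 = 5.5772
beam 5: φ=45°, α=345°
  cosα=0.9659 sinα=-0.2588 | (2,5) | tMaxX 0.4659 tMaxY 3.2069 | tΔX 1.0353 tΔY 3.8637
    t=0.4659 [x] (3,5)
    t=1.5012 [x] (4,5)
    t=2.5364 [x] (5,5)
    t=3.2069 [y] (5,4)
    t=3.5717 [x] (6,4)
    t=4.6070 [x] (7,4)
    t=5.6423 [x] (8,4)
    t=6.6775 [x] (9,4) — stop
  → r_5 = 6.6775
beam 6: φ=90°, α=30°
  cosα=0.8660 sinα=0.5000 | (2,5) | tMaxX 0.5196 tMaxY 0.3400 | tΔX 1.1547 tΔY 2.0000
    t=0.3400 [y] (2,6) — stop
  → r_6 = 0.3400
beam 7: φ=135°, α=75°
  cosα=0.2588 sinα=0.9659 | (2,5) | tMaxX 1.7387 tMaxY 0.1760 | tΔX 3.8637 tΔY 1.0353
    t=0.1760 [y] (2,6) — stop
  → r_7 = 0.1760

ranges = [0.6568, 1.7898, 5.0004, 5.5772, 6.6775, 0.3400, 0.1760]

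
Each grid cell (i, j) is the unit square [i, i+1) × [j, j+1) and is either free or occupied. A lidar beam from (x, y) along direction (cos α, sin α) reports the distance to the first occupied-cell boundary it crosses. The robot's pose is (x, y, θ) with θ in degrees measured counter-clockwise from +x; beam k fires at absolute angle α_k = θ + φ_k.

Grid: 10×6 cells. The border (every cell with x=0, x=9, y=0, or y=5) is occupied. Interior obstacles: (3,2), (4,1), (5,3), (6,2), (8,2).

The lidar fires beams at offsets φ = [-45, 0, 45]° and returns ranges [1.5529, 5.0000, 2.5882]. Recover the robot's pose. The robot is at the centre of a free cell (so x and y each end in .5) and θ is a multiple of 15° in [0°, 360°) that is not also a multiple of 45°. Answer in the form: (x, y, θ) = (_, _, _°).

(x, y, θ) = (1.5, 2.5, 30°)

The pose lattice has 27·16 = 432 candidates. Test each by forward raycasting.
  (7.5, 3.5, 210°): beam 2 = 1.0000 ≠ 5.0000 ✗
  (3.5, 4.5, 285°): beam 1 = 4.0415 ≠ 1.5529 ✗
  (4.5, 4.5, 15°): beam 1 = 1.0000 ≠ 1.5529 ✗
  …
  (1.5, 2.5, 30°): r_1=1.5529, r_2=5.0000, r_3=2.5882 — all match ✓
Unique over the lattice → pose = (1.5, 2.5, 30°).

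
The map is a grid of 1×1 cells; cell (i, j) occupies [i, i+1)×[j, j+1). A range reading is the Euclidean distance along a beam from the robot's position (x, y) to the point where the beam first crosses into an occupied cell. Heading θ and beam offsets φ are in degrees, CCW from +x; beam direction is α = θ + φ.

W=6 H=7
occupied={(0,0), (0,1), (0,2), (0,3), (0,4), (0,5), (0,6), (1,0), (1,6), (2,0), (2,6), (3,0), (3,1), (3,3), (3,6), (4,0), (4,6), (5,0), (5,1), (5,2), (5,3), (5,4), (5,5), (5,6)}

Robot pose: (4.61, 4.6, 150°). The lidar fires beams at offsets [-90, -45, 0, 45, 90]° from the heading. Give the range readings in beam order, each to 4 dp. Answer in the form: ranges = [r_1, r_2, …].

beam 1: φ=-90°, α=60°
  direction (0.5000, 0.8660); cell (4,4); t to first gridline: x 0.7800, y 0.4619 (then +2.0000 / +1.1547)
    (4,5) via y @ 0.4619
    (5,5) via x @ 0.7800  # hit
  → r_1 = 0.7800
beam 2: φ=-45°, α=105°
  direction (-0.2588, 0.9659); cell (4,4); t to first gridline: x 2.3569, y 0.4141 (then +3.8637 / +1.0353)
    (4,5) via y @ 0.4141
    (4,6) via y @ 1.4494  # hit
  → r_2 = 1.4494
beam 3: φ=0°, α=150°
  direction (-0.8660, 0.5000); cell (4,4); t to first gridline: x 0.7044, y 0.8000 (then +1.1547 / +2.0000)
    (3,4) via x @ 0.7044
    (3,5) via y @ 0.8000
    (2,5) via x @ 1.8591
    (2,6) via y @ 2.8000  # hit
  → r_3 = 2.8000
beam 4: φ=45°, α=195°
  direction (-0.9659, -0.2588); cell (4,4); t to first gridline: x 0.6315, y 2.3182 (then +1.0353 / +3.8637)
    (3,4) via x @ 0.6315
    (2,4) via x @ 1.6668
    (2,3) via y @ 2.3182
    (1,3) via x @ 2.7021
    (0,3) via x @ 3.7373  # hit
  → r_4 = 3.7373
beam 5: φ=90°, α=240°
  direction (-0.5000, -0.8660); cell (4,4); t to first gridline: x 1.2200, y 0.6928 (then +2.0000 / +1.1547)
    (4,3) via y @ 0.6928
    (3,3) via x @ 1.2200  # hit
  → r_5 = 1.2200

ranges = [0.7800, 1.4494, 2.8000, 3.7373, 1.2200]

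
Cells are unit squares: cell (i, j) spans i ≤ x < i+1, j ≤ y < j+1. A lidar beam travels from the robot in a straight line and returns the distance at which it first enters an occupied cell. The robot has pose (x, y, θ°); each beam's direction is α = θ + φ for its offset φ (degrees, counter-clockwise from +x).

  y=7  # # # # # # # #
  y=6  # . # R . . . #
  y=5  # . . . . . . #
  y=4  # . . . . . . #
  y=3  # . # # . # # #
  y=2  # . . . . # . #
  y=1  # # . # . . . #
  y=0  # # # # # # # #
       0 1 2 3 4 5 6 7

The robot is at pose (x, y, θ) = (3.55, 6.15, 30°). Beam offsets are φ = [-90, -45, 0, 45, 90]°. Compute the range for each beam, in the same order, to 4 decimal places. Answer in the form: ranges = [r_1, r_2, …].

ranges = [2.9000, 3.5717, 1.7000, 0.8800, 0.9815]

beam 1: φ=-90°, α=300°
  cosα=0.5000 sinα=-0.8660 | (3,6) | tMaxX 0.9000 tMaxY 0.1732 | tΔX 2.0000 tΔY 1.1547
    t=0.1732 [y] (3,5)
    t=0.9000 [x] (4,5)
    t=1.3279 [y] (4,4)
    t=2.4826 [y] (4,3)
    t=2.9000 [x] (5,3) — stop
  → r_1 = 2.9000
beam 2: φ=-45°, α=345°
  cosα=0.9659 sinα=-0.2588 | (3,6) | tMaxX 0.4659 tMaxY 0.5796 | tΔX 1.0353 tΔY 3.8637
    t=0.4659 [x] (4,6)
    t=0.5796 [y] (4,5)
    t=1.5012 [x] (5,5)
    t=2.5364 [x] (6,5)
    t=3.5717 [x] (7,5) — stop
  → r_2 = 3.5717
beam 3: φ=0°, α=30°
  cosα=0.8660 sinα=0.5000 | (3,6) | tMaxX 0.5196 tMaxY 1.7000 | tΔX 1.1547 tΔY 2.0000
    t=0.5196 [x] (4,6)
    t=1.6743 [x] (5,6)
    t=1.7000 [y] (5,7) — stop
  → r_3 = 1.7000
beam 4: φ=45°, α=75°
  cosα=0.2588 sinα=0.9659 | (3,6) | tMaxX 1.7387 tMaxY 0.8800 | tΔX 3.8637 tΔY 1.0353
    t=0.8800 [y] (3,7) — stop
  → r_4 = 0.8800
beam 5: φ=90°, α=120°
  cosα=-0.5000 sinα=0.8660 | (3,6) | tMaxX 1.1000 tMaxY 0.9815 | tΔX 2.0000 tΔY 1.1547
    t=0.9815 [y] (3,7) — stop
  → r_5 = 0.9815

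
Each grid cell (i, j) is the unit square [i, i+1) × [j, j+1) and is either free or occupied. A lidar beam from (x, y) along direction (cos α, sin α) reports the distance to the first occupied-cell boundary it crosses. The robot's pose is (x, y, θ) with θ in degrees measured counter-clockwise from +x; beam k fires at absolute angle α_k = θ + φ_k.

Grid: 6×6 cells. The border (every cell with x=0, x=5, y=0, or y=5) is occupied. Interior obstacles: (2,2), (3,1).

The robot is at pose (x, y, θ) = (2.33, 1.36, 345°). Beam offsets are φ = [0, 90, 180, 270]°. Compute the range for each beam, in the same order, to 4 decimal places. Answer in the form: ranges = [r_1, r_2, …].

ranges = [0.6936, 0.6626, 1.3769, 0.3727]

beam 1: φ=0°, α=345°
  cosα=0.9659 sinα=-0.2588 | (2,1) | tMaxX 0.6936 tMaxY 1.3909 | tΔX 1.0353 tΔY 3.8637
    t=0.6936 [x] (3,1) — stop
  → r_1 = 0.6936
beam 2: φ=90°, α=75°
  cosα=0.2588 sinα=0.9659 | (2,1) | tMaxX 2.5887 tMaxY 0.6626 | tΔX 3.8637 tΔY 1.0353
    t=0.6626 [y] (2,2) — stop
  → r_2 = 0.6626
beam 3: φ=180°, α=165°
  cosα=-0.9659 sinα=0.2588 | (2,1) | tMaxX 0.3416 tMaxY 2.4728 | tΔX 1.0353 tΔY 3.8637
    t=0.3416 [x] (1,1)
    t=1.3769 [x] (0,1) — stop
  → r_3 = 1.3769
beam 4: φ=270°, α=255°
  cosα=-0.2588 sinα=-0.9659 | (2,1) | tMaxX 1.2750 tMaxY 0.3727 | tΔX 3.8637 tΔY 1.0353
    t=0.3727 [y] (2,0) — stop
  → r_4 = 0.3727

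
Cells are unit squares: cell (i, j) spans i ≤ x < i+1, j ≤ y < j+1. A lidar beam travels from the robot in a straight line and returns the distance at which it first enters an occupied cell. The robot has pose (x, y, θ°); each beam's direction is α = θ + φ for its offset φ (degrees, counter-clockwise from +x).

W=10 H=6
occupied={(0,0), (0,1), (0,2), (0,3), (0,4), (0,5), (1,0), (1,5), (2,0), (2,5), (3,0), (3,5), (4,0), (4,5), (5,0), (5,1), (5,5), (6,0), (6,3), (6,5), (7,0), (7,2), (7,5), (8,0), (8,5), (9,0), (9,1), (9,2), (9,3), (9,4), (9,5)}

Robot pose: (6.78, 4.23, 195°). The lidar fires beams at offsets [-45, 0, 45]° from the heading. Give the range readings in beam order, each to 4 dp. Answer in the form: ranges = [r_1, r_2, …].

ranges = [1.5400, 5.9839, 0.2656]

beam 1: φ=-45°, α=150°
  direction (-0.8660, 0.5000); cell (6,4); t to first gridline: x 0.9007, y 1.5400 (then +1.1547 / +2.0000)
    (5,4) via x @ 0.9007
    (5,5) via y @ 1.5400  # hit
  → r_1 = 1.5400
beam 2: φ=0°, α=195°
  direction (-0.9659, -0.2588); cell (6,4); t to first gridline: x 0.8075, y 0.8887 (then +1.0353 / +3.8637)
    (5,4) via x @ 0.8075
    (5,3) via y @ 0.8887
    (4,3) via x @ 1.8428
    (3,3) via x @ 2.8781
    (2,3) via x @ 3.9133
    (2,2) via y @ 4.7524
    (1,2) via x @ 4.9486
    (0,2) via x @ 5.9839  # hit
  → r_2 = 5.9839
beam 3: φ=45°, α=240°
  direction (-0.5000, -0.8660); cell (6,4); t to first gridline: x 1.5600, y 0.2656 (then +2.0000 / +1.1547)
    (6,3) via y @ 0.2656  # hit
  → r_3 = 0.2656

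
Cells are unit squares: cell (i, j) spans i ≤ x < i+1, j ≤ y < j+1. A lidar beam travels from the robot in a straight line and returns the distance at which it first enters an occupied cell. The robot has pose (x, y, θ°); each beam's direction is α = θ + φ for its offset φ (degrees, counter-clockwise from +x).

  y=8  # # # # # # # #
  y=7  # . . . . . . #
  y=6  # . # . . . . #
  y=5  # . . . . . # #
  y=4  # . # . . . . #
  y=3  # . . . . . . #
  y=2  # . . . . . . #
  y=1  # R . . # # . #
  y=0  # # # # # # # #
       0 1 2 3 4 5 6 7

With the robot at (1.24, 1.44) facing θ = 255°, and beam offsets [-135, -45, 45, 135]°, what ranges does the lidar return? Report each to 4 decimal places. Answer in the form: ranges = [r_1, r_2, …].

ranges = [0.4800, 0.2771, 0.5081, 6.6511]

beam 1: φ=-135°, α=120°
  cosα=-0.5000 sinα=0.8660 | (1,1) | tMaxX 0.4800 tMaxY 0.6466 | tΔX 2.0000 tΔY 1.1547
    t=0.4800 [x] (0,1) — stop
  → r_1 = 0.4800
beam 2: φ=-45°, α=210°
  cosα=-0.8660 sinα=-0.5000 | (1,1) | tMaxX 0.2771 tMaxY 0.8800 | tΔX 1.1547 tΔY 2.0000
    t=0.2771 [x] (0,1) — stop
  → r_2 = 0.2771
beam 3: φ=45°, α=300°
  cosα=0.5000 sinα=-0.8660 | (1,1) | tMaxX 1.5200 tMaxY 0.5081 | tΔX 2.0000 tΔY 1.1547
    t=0.5081 [y] (1,0) — stop
  → r_3 = 0.5081
beam 4: φ=135°, α=30°
  cosα=0.8660 sinα=0.5000 | (1,1) | tMaxX 0.8776 tMaxY 1.1200 | tΔX 1.1547 tΔY 2.0000
    t=0.8776 [x] (2,1)
    t=1.1200 [y] (2,2)
    t=2.0323 [x] (3,2)
    t=3.1200 [y] (3,3)
    t=3.1870 [x] (4,3)
    t=4.3417 [x] (5,3)
    t=5.1200 [y] (5,4)
    t=5.4964 [x] (6,4)
    t=6.6511 [x] (7,4) — stop
  → r_4 = 6.6511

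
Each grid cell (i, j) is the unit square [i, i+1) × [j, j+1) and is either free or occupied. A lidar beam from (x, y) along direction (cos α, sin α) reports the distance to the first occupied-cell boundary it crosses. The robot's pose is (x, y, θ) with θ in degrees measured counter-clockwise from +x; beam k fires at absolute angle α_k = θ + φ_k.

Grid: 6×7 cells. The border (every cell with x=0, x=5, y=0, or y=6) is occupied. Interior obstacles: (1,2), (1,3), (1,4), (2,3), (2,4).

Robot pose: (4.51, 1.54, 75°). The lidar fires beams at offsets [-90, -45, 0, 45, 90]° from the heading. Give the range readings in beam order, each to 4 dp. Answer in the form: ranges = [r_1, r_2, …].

beam 1: φ=-90°, α=345°
  direction (0.9659, -0.2588); cell (4,1); t to first gridline: x 0.5073, y 2.0864 (then +1.0353 / +3.8637)
    (5,1) via x @ 0.5073  # hit
  → r_1 = 0.5073
beam 2: φ=-45°, α=30°
  direction (0.8660, 0.5000); cell (4,1); t to first gridline: x 0.5658, y 0.9200 (then +1.1547 / +2.0000)
    (5,1) via x @ 0.5658  # hit
  → r_2 = 0.5658
beam 3: φ=0°, α=75°
  direction (0.2588, 0.9659); cell (4,1); t to first gridline: x 1.8932, y 0.4762 (then +3.8637 / +1.0353)
    (4,2) via y @ 0.4762
    (4,3) via y @ 1.5115
    (5,3) via x @ 1.8932  # hit
  → r_3 = 1.8932
beam 4: φ=45°, α=120°
  direction (-0.5000, 0.8660); cell (4,1); t to first gridline: x 1.0200, y 0.5312 (then +2.0000 / +1.1547)
    (4,2) via y @ 0.5312
    (3,2) via x @ 1.0200
    (3,3) via y @ 1.6859
    (3,4) via y @ 2.8406
    (2,4) via x @ 3.0200  # hit
  → r_4 = 3.0200
beam 5: φ=90°, α=165°
  direction (-0.9659, 0.2588); cell (4,1); t to first gridline: x 0.5280, y 1.7773 (then +1.0353 / +3.8637)
    (3,1) via x @ 0.5280
    (2,1) via x @ 1.5633
    (2,2) via y @ 1.7773
    (1,2) via x @ 2.5985  # hit
  → r_5 = 2.5985

ranges = [0.5073, 0.5658, 1.8932, 3.0200, 2.5985]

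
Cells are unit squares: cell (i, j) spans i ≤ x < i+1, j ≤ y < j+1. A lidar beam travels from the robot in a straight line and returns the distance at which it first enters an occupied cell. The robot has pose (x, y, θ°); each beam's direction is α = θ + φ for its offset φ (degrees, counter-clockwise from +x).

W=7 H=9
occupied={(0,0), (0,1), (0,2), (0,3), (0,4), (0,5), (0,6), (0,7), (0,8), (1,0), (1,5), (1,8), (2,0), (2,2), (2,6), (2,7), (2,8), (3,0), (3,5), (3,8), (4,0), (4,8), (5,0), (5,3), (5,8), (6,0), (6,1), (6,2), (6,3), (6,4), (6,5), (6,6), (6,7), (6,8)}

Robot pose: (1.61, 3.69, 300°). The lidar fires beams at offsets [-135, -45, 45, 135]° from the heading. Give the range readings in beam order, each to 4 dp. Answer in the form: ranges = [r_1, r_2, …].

beam 1: φ=-135°, α=165°
  dir = (cos 165°, sin 165°) = (-0.9659, 0.2588); from cell (1,3)
  next x-line at t=0.6315, next y-line at t=1.1977; Δt_x=1.0353, Δt_y=3.8637
    x: enter (0,3) at t=0.6315 ← occupied
  → r_1 = 0.6315
beam 2: φ=-45°, α=255°
  dir = (cos 255°, sin 255°) = (-0.2588, -0.9659); from cell (1,3)
  next x-line at t=2.3569, next y-line at t=0.7143; Δt_x=3.8637, Δt_y=1.0353
    y: enter (1,2) at t=0.7143
    y: enter (1,1) at t=1.7496
    x: enter (0,1) at t=2.3569 ← occupied
  → r_2 = 2.3569
beam 3: φ=45°, α=345°
  dir = (cos 345°, sin 345°) = (0.9659, -0.2588); from cell (1,3)
  next x-line at t=0.4038, next y-line at t=2.6660; Δt_x=1.0353, Δt_y=3.8637
    x: enter (2,3) at t=0.4038
    x: enter (3,3) at t=1.4390
    x: enter (4,3) at t=2.4743
    y: enter (4,2) at t=2.6660
    x: enter (5,2) at t=3.5096
    x: enter (6,2) at t=4.5449 ← occupied
  → r_3 = 4.5449
beam 4: φ=135°, α=75°
  dir = (cos 75°, sin 75°) = (0.2588, 0.9659); from cell (1,3)
  next x-line at t=1.5068, next y-line at t=0.3209; Δt_x=3.8637, Δt_y=1.0353
    y: enter (1,4) at t=0.3209
    y: enter (1,5) at t=1.3562 ← occupied
  → r_4 = 1.3562

ranges = [0.6315, 2.3569, 4.5449, 1.3562]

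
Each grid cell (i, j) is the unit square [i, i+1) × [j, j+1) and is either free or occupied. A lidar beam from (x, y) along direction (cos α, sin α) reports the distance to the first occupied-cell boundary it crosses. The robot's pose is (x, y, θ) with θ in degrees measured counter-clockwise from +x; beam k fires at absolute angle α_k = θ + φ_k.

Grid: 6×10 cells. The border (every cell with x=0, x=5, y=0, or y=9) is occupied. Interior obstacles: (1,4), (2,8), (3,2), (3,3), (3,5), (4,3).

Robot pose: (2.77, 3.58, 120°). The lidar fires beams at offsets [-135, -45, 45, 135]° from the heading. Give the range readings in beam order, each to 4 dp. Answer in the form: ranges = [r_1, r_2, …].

beam 1: φ=-135°, α=345°
  dir = (cos 345°, sin 345°) = (0.9659, -0.2588); from cell (2,3)
  next x-line at t=0.2381, next y-line at t=2.2409; Δt_x=1.0353, Δt_y=3.8637
    x: enter (3,3) at t=0.2381 ← occupied
  → r_1 = 0.2381
beam 2: φ=-45°, α=75°
  dir = (cos 75°, sin 75°) = (0.2588, 0.9659); from cell (2,3)
  next x-line at t=0.8887, next y-line at t=0.4348; Δt_x=3.8637, Δt_y=1.0353
    y: enter (2,4) at t=0.4348
    x: enter (3,4) at t=0.8887
    y: enter (3,5) at t=1.4701 ← occupied
  → r_2 = 1.4701
beam 3: φ=45°, α=165°
  dir = (cos 165°, sin 165°) = (-0.9659, 0.2588); from cell (2,3)
  next x-line at t=0.7972, next y-line at t=1.6228; Δt_x=1.0353, Δt_y=3.8637
    x: enter (1,3) at t=0.7972
    y: enter (1,4) at t=1.6228 ← occupied
  → r_3 = 1.6228
beam 4: φ=135°, α=255°
  dir = (cos 255°, sin 255°) = (-0.2588, -0.9659); from cell (2,3)
  next x-line at t=2.9751, next y-line at t=0.6005; Δt_x=3.8637, Δt_y=1.0353
    y: enter (2,2) at t=0.6005
    y: enter (2,1) at t=1.6357
    y: enter (2,0) at t=2.6710 ← occupied
  → r_4 = 2.6710

ranges = [0.2381, 1.4701, 1.6228, 2.6710]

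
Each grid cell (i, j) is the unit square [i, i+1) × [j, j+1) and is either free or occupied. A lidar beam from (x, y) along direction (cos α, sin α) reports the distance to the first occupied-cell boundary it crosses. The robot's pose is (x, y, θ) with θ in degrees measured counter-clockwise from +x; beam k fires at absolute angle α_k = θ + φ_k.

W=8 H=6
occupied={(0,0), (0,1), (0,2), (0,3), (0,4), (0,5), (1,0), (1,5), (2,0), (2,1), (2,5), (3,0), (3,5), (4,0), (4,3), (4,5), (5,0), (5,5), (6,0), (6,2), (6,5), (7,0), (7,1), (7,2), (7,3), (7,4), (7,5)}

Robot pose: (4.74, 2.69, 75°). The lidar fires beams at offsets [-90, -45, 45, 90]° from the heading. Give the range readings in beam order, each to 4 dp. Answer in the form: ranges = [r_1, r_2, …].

beam 1: φ=-90°, α=345°
  dir = (cos 345°, sin 345°) = (0.9659, -0.2588); from cell (4,2)
  next x-line at t=0.2692, next y-line at t=2.6660; Δt_x=1.0353, Δt_y=3.8637
    x: enter (5,2) at t=0.2692
    x: enter (6,2) at t=1.3044 ← occupied
  → r_1 = 1.3044
beam 2: φ=-45°, α=30°
  dir = (cos 30°, sin 30°) = (0.8660, 0.5000); from cell (4,2)
  next x-line at t=0.3002, next y-line at t=0.6200; Δt_x=1.1547, Δt_y=2.0000
    x: enter (5,2) at t=0.3002
    y: enter (5,3) at t=0.6200
    x: enter (6,3) at t=1.4549
    x: enter (7,3) at t=2.6096 ← occupied
  → r_2 = 2.6096
beam 3: φ=45°, α=120°
  dir = (cos 120°, sin 120°) = (-0.5000, 0.8660); from cell (4,2)
  next x-line at t=1.4800, next y-line at t=0.3580; Δt_x=2.0000, Δt_y=1.1547
    y: enter (4,3) at t=0.3580 ← occupied
  → r_3 = 0.3580
beam 4: φ=90°, α=165°
  dir = (cos 165°, sin 165°) = (-0.9659, 0.2588); from cell (4,2)
  next x-line at t=0.7661, next y-line at t=1.1977; Δt_x=1.0353, Δt_y=3.8637
    x: enter (3,2) at t=0.7661
    y: enter (3,3) at t=1.1977
    x: enter (2,3) at t=1.8014
    x: enter (1,3) at t=2.8367
    x: enter (0,3) at t=3.8719 ← occupied
  → r_4 = 3.8719

ranges = [1.3044, 2.6096, 0.3580, 3.8719]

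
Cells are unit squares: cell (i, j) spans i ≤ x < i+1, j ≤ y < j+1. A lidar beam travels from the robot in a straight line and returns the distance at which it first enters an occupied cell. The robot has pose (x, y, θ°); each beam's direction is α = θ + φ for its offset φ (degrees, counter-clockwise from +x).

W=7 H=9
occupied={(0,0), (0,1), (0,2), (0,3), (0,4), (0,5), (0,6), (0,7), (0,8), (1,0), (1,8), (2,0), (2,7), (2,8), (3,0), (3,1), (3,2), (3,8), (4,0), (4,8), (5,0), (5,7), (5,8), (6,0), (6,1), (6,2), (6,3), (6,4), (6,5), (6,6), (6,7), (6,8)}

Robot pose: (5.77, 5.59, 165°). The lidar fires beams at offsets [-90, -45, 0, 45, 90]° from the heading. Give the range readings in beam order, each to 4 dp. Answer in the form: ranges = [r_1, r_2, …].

ranges = [0.8887, 2.7828, 4.9383, 5.5079, 4.7519]

beam 1: φ=-90°, α=75°
  cosα=0.2588 sinα=0.9659 | (5,5) | tMaxX 0.8887 tMaxY 0.4245 | tΔX 3.8637 tΔY 1.0353
    t=0.4245 [y] (5,6)
    t=0.8887 [x] (6,6) — stop
  → r_1 = 0.8887
beam 2: φ=-45°, α=120°
  cosα=-0.5000 sinα=0.8660 | (5,5) | tMaxX 1.5400 tMaxY 0.4734 | tΔX 2.0000 tΔY 1.1547
    t=0.4734 [y] (5,6)
    t=1.5400 [x] (4,6)
    t=1.6281 [y] (4,7)
    t=2.7828 [y] (4,8) — stop
  → r_2 = 2.7828
beam 3: φ=0°, α=165°
  cosα=-0.9659 sinα=0.2588 | (5,5) | tMaxX 0.7972 tMaxY 1.5841 | tΔX 1.0353 tΔY 3.8637
    t=0.7972 [x] (4,5)
    t=1.5841 [y] (4,6)
    t=1.8324 [x] (3,6)
    t=2.8677 [x] (2,6)
    t=3.9030 [x] (1,6)
    t=4.9383 [x] (0,6) — stop
  → r_3 = 4.9383
beam 4: φ=45°, α=210°
  cosα=-0.8660 sinα=-0.5000 | (5,5) | tMaxX 0.8891 tMaxY 1.1800 | tΔX 1.1547 tΔY 2.0000
    t=0.8891 [x] (4,5)
    t=1.1800 [y] (4,4)
    t=2.0438 [x] (3,4)
    t=3.1800 [y] (3,3)
    t=3.1985 [x] (2,3)
    t=4.3532 [x] (1,3)
    t=5.1800 [y] (1,2)
    t=5.5079 [x] (0,2) — stop
  → r_4 = 5.5079
beam 5: φ=90°, α=255°
  cosα=-0.2588 sinα=-0.9659 | (5,5) | tMaxX 2.9751 tMaxY 0.6108 | tΔX 3.8637 tΔY 1.0353
    t=0.6108 [y] (5,4)
    t=1.6461 [y] (5,3)
    t=2.6814 [y] (5,2)
    t=2.9751 [x] (4,2)
    t=3.7166 [y] (4,1)
    t=4.7519 [y] (4,0) — stop
  → r_5 = 4.7519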